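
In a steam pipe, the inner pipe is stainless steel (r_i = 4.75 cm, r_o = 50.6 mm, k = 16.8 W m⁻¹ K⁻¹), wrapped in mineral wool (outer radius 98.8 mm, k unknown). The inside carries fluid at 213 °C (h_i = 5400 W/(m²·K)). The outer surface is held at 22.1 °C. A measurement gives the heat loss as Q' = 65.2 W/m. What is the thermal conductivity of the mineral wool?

ΣR = ΔT/Q' = |213 − 22.1|/65.2 = 2.928 m·K/W
Known resistances:
  R'_conv,in = 1/(2πr h) = 1/(2π·0.0475·5400) = 6.205×10^-4 m·K/W
  R'_stainless steel = ln(0.0506/0.0475)/(2πk) = 0.06322/(2π·16.8) = 5.989×10^-4 m·K/W
R_mineral wool = ΣR − ΣR_known = 2.928 − 0.001219 = 2.927 m·K/W
ln(r₂/r₁)/(2πk) = 2.927 ⇒ k = 0.6691/(2π·2.927) = 0.0364 W/m·K

k = 0.0364 W/m·K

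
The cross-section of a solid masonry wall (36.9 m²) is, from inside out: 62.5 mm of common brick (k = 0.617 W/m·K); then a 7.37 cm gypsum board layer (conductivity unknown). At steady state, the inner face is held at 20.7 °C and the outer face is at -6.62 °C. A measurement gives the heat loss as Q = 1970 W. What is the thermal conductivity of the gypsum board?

k = 0.180 W/m·K

ΣR = ΔT/Q = |20.7 − -6.62|/1970 = 0.01387 K/W
Known resistances:
  R_common brick = L/(kA) = 0.0625/(0.617·36.9) = 0.002745 K/W
R_gypsum board = ΣR − ΣR_known = 0.01387 − 0.002745 = 0.01112 K/W
L/(kA) = 0.01112 ⇒ k = 0.0737/(0.01112·36.9) = 0.180 W/m·K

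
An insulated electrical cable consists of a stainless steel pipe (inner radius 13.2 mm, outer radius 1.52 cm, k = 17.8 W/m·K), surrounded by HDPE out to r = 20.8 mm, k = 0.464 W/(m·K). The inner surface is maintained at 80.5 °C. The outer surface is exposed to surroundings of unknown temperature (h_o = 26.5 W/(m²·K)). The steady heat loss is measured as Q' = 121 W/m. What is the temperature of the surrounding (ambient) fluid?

Series resistances:
  R'_stainless steel = ln(0.0152/0.0132)/(2πk) = 0.1411/(2π·17.8) = 0.001261 m·K/W
  R'_HDPE = ln(0.0208/0.0152)/(2πk) = 0.3137/(2π·0.464) = 0.1076 m·K/W
  R'_conv,out = 1/(2πr h) = 1/(2π·0.0208·26.5) = 0.2887 m·K/W
ΣR = 0.3976 m·K/W
ΔT = Q'·ΣR = 121 × 0.3976 = 48.11 K
Heat flows outward, so T_out = T_in − ΔT = 80.5 − 48.11 = 32.4 °C

T_out = 32.4 °C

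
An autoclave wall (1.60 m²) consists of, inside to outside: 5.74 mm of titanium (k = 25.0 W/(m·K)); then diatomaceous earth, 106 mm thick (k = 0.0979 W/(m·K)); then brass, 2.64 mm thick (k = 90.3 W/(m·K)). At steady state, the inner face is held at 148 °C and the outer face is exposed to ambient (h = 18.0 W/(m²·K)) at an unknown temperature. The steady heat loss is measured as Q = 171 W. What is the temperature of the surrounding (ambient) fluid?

T_out = 26.3 °C

Series resistances:
  R_titanium = L/(kA) = 0.00574/(25.0·1.60) = 1.435×10^-4 K/W
  R_diatomaceous earth = L/(kA) = 0.106/(0.0979·1.60) = 0.6767 K/W
  R_brass = L/(kA) = 0.00264/(90.3·1.60) = 1.827×10^-5 K/W
  R_conv,out = 1/(hA) = 1/(18.0·1.60) = 0.03472 K/W
ΣR = 0.7116 K/W
ΔT = Q·ΣR = 171 × 0.7116 = 121.7 K
Heat flows outward, so T_out = T_in − ΔT = 148 − 121.7 = 26.3 °C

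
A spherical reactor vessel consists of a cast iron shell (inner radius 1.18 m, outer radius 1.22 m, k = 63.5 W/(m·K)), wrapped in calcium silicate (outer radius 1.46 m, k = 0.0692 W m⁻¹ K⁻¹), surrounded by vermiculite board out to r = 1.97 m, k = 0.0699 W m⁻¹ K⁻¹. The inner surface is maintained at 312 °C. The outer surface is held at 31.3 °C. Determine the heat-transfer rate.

Series thermal resistances, inner to outer:
  R_cast iron = (1/1.18 − 1/1.22)/(4πk) = 0.02779/(4π·63.5) = 3.482×10^-5 K/W
  R_calcium silicate = (1/1.22 − 1/1.46)/(4πk) = 0.1347/(4π·0.0692) = 0.1549 K/W
  R_vermiculite board = (1/1.46 − 1/1.97)/(4πk) = 0.1773/(4π·0.0699) = 0.2019 K/W
ΣR = 3.482×10^-5 + 0.1549 + 0.2019 = 0.3568 K/W
Q = ΔT/ΣR = (312 °C − 31.3 °C)/0.3568 = 787 W

Q = 787 W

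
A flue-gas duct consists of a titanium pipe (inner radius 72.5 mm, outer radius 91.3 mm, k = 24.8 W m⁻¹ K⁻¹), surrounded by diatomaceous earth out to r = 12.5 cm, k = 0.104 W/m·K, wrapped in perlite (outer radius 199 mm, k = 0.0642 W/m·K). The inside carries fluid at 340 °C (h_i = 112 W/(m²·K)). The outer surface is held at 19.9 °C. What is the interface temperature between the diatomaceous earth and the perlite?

T = 243 °C

Resistance network (inner→outer):
  R'_conv,in = 1/(2πr h) = 1/(2π·0.0725·112) = 0.01960 m·K/W
  R'_titanium = ln(0.0913/0.0725)/(2πk) = 0.2306/(2π·24.8) = 0.001480 m·K/W
  R'_diatomaceous earth = ln(0.125/0.0913)/(2πk) = 0.3142/(2π·0.104) = 0.4808 m·K/W
  R'_perlite = ln(0.199/0.125)/(2πk) = 0.4650/(2π·0.0642) = 1.153 m·K/W
ΣR = 0.01960 + 0.001480 + 0.4808 + 1.153 = 1.655 m·K/W
Q' = ΔT/ΣR = (340 °C − 19.9 °C)/1.655 = 193.4 W/m
From the inner boundary to the diatomaceous earth/perlite interface, ΣR_partial = 0.5019 m·K/W.
T_interface = T_in − Q'·ΣR_partial = 340 °C − (193.4)(0.5019) = 243 °C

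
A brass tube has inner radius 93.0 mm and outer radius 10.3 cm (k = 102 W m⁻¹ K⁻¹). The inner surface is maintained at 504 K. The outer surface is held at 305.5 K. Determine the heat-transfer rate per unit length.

Q' = 2πk·ΔT/ln(r₂/r₁) = 2π × 102 × 198.5 / ln(0.103/0.0930) = 1.25×10^6 W/m

Q' = 1.25×10^6 W/m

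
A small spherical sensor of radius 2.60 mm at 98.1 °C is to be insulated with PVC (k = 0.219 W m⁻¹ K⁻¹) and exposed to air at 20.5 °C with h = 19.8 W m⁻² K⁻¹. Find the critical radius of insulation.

r_cr = 2.21 cm

For a sphere, r_cr = 2k_ins/h = 2·0.219/19.8 = 0.0221 m = 2.21 cm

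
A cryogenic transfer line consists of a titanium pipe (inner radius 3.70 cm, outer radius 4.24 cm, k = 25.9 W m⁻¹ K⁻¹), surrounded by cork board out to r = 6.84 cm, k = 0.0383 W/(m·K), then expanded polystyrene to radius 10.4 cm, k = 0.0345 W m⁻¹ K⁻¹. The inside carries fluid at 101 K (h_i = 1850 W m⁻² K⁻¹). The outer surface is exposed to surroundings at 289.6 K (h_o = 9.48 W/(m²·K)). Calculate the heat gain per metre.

Q' = 46.2 W/m

Treat each layer as a resistance in series:
  R'_conv,in = 1/(2πr h) = 1/(2π·0.0370·1850) = 0.002325 m·K/W
  R'_titanium = ln(0.0424/0.0370)/(2πk) = 0.1362/(2π·25.9) = 8.371×10^-4 m·K/W
  R'_cork board = ln(0.0684/0.0424)/(2πk) = 0.4782/(2π·0.0383) = 1.987 m·K/W
  R'_expanded polystyrene = ln(0.104/0.0684)/(2πk) = 0.4190/(2π·0.0345) = 1.933 m·K/W
  R'_conv,out = 1/(2πr h) = 1/(2π·0.104·9.48) = 0.1614 m·K/W
ΣR = 0.002325 + 8.371×10^-4 + 1.987 + 1.933 + 0.1614 = 4.085 m·K/W
Q' = ΔT/ΣR = (101 K − 289.6 K)/4.085 = -46.2 W/m
(Negative Q' ⇒ heat flows inward; heat gain = 46.2 W/m.)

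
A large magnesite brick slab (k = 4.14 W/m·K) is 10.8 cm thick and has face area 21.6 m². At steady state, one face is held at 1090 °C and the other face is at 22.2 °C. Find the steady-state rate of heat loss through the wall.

Q = 884 kW

Q = kA·ΔT/L = 4.14 × 21.6 × |1090 °C − 22.2 °C| / 0.108 = 8.84×10^5 W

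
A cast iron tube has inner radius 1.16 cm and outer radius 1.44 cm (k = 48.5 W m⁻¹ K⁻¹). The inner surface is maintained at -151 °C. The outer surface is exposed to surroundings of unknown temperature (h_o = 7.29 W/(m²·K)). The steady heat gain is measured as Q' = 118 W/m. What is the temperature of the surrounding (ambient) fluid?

T_out = 28.0 °C

Series resistances:
  R'_cast iron = ln(0.0144/0.0116)/(2πk) = 0.2162/(2π·48.5) = 7.095×10^-4 m·K/W
  R'_conv,out = 1/(2πr h) = 1/(2π·0.0144·7.29) = 1.516 m·K/W
ΣR = 1.517 m·K/W
ΔT = Q'·ΣR = 118 × 1.517 = 179.0 K
Heat flows inward, so T_out = T_in + ΔT = -151 + 179.0 = 28.0 °C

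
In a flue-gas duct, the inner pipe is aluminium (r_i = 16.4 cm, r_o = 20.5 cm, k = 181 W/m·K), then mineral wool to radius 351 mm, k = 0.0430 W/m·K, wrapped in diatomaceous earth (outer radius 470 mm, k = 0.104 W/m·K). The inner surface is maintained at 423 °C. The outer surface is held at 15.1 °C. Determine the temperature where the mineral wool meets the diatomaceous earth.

Series thermal resistances, inner to outer:
  R'_aluminium = ln(0.205/0.164)/(2πk) = 0.2231/(2π·181) = 1.962×10^-4 m·K/W
  R'_mineral wool = ln(0.351/0.205)/(2πk) = 0.5378/(2π·0.0430) = 1.990 m·K/W
  R'_diatomaceous earth = ln(0.470/0.351)/(2πk) = 0.2919/(2π·0.104) = 0.4468 m·K/W
ΣR = 1.962×10^-4 + 1.990 + 0.4468 = 2.437 m·K/W
Q' = ΔT/ΣR = (423 °C − 15.1 °C)/2.437 = 167.4 W/m
From the inner boundary to the mineral wool/diatomaceous earth interface, ΣR_partial = 1.990 m·K/W.
T_interface = T_in − Q'·ΣR_partial = 423 °C − (167.4)(1.990) = 89.9 °C

T = 89.9 °C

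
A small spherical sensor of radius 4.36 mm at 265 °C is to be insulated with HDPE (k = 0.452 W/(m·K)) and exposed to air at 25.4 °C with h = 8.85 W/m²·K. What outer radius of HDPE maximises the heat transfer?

r_cr = 10.2 cm

For a sphere, r_cr = 2k_ins/h = 2·0.452/8.85 = 0.102 m = 10.2 cm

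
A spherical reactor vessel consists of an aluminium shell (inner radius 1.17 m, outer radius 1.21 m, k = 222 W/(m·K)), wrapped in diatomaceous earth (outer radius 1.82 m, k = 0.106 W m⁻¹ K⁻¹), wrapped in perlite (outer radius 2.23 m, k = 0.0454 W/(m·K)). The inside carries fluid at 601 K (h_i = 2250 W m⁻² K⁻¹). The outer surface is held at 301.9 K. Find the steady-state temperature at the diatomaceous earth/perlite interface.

T = 439 K

Treat each layer as a resistance in series:
  R_conv,in = 1/(4πr²h) = 1/(4π·1.17²·2250) = 2.584×10^-5 K/W
  R_aluminium = (1/1.17 − 1/1.21)/(4πk) = 0.02825/(4π·222) = 1.013×10^-5 K/W
  R_diatomaceous earth = (1/1.21 − 1/1.82)/(4πk) = 0.2770/(4π·0.106) = 0.2079 K/W
  R_perlite = (1/1.82 − 1/2.23)/(4πk) = 0.1010/(4π·0.0454) = 0.1771 K/W
ΣR = 2.584×10^-5 + 1.013×10^-5 + 0.2079 + 0.1771 = 0.3850 K/W
Q = ΔT/ΣR = (601 K − 301.9 K)/0.3850 = 776.9 W
From the inner boundary to the diatomaceous earth/perlite interface, ΣR_partial = 0.2079 K/W.
T_interface = T_in − Q·ΣR_partial = 601 K − (776.9)(0.2079) = 439 K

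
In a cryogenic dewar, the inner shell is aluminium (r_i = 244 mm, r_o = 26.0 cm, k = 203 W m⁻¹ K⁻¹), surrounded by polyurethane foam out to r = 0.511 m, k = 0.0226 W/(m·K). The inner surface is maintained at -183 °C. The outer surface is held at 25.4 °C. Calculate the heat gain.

Q = 31.3 W

Treat each layer as a resistance in series:
  R_aluminium = (1/0.244 − 1/0.260)/(4πk) = 0.2522/(4π·203) = 9.887×10^-5 K/W
  R_polyurethane foam = (1/0.260 − 1/0.511)/(4πk) = 1.889/(4π·0.0226) = 6.652 K/W
ΣR = 9.887×10^-5 + 6.652 = 6.652 K/W
Q = ΔT/ΣR = (-183 °C − 25.4 °C)/6.652 = -31.3 W
(Negative Q ⇒ heat flows inward; heat gain = 31.3 W.)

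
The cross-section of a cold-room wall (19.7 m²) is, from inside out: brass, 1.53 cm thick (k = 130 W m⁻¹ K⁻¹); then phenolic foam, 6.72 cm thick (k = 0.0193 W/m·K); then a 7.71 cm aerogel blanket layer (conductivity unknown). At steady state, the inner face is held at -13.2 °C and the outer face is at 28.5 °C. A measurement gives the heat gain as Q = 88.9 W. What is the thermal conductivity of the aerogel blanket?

k = 0.0134 W/m·K

ΣR = ΔT/Q = |-13.2 − 28.5|/88.9 = 0.4691 K/W
Known resistances:
  R_brass = L/(kA) = 0.0153/(130·19.7) = 5.974×10^-6 K/W
  R_phenolic foam = L/(kA) = 0.0672/(0.0193·19.7) = 0.1767 K/W
R_aerogel blanket = ΣR − ΣR_known = 0.4691 − 0.1767 = 0.2924 K/W
L/(kA) = 0.2924 ⇒ k = 0.0771/(0.2924·19.7) = 0.0134 W/m·K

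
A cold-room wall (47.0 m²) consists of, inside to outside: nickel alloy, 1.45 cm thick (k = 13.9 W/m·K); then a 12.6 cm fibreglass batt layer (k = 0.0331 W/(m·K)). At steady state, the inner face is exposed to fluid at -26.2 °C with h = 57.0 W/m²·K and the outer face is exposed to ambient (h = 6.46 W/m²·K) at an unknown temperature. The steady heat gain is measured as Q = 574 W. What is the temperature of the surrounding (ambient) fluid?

Series resistances:
  R_conv,in = 1/(hA) = 1/(57.0·47.0) = 3.733×10^-4 K/W
  R_nickel alloy = L/(kA) = 0.0145/(13.9·47.0) = 2.220×10^-5 K/W
  R_fibreglass batt = L/(kA) = 0.126/(0.0331·47.0) = 0.08099 K/W
  R_conv,out = 1/(hA) = 1/(6.46·47.0) = 0.003294 K/W
ΣR = 0.08468 K/W
ΔT = Q·ΣR = 574 × 0.08468 = 48.61 K
Heat flows inward, so T_out = T_in + ΔT = -26.2 + 48.61 = 22.4 °C

T_out = 22.4 °C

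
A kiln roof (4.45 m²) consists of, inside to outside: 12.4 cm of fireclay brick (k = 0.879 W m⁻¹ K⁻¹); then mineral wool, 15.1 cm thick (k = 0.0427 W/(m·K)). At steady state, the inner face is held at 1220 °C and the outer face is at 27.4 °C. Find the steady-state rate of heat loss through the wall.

Treat each layer as a resistance in series:
  R_fireclay brick = L/(kA) = 0.124/(0.879·4.45) = 0.03170 K/W
  R_mineral wool = L/(kA) = 0.151/(0.0427·4.45) = 0.7947 K/W
ΣR = 0.03170 + 0.7947 = 0.8264 K/W
Q = ΔT/ΣR = (1220 °C − 27.4 °C)/0.8264 = 1440 W

Q = 1440 W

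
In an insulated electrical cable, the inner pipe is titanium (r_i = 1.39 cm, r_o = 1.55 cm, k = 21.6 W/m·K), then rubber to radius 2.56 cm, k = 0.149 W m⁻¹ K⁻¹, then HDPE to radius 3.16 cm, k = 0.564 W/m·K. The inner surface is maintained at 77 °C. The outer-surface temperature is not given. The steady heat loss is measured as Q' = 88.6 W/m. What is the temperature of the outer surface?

Series resistances:
  R'_titanium = ln(0.0155/0.0139)/(2πk) = 0.1090/(2π·21.6) = 8.028×10^-4 m·K/W
  R'_rubber = ln(0.0256/0.0155)/(2πk) = 0.5018/(2π·0.149) = 0.5359 m·K/W
  R'_HDPE = ln(0.0316/0.0256)/(2πk) = 0.2106/(2π·0.564) = 0.05942 m·K/W
ΣR = 0.5962 m·K/W
ΔT = Q'·ΣR = 88.6 × 0.5962 = 52.82 K
Heat flows outward, so T_out = T_in − ΔT = 77 − 52.82 = 24.2 °C

T_out = 24.2 °C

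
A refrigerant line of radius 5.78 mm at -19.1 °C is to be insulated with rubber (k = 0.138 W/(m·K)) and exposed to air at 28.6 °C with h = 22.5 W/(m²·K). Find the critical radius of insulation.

For a cylinder, r_cr = k_ins/h = 0.138/22.5 = 0.00613 m = 0.613 cm

r_cr = 0.613 cm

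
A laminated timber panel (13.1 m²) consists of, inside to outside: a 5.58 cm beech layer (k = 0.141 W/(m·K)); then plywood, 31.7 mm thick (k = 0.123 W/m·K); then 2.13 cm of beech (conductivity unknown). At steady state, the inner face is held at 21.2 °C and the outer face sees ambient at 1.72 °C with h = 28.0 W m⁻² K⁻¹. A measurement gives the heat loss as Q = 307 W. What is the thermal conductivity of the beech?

ΣR = ΔT/Q = |21.2 − 1.72|/307 = 0.06345 K/W
Known resistances:
  R_beech = L/(kA) = 0.0558/(0.141·13.1) = 0.03021 K/W
  R_plywood = L/(kA) = 0.0317/(0.123·13.1) = 0.01967 K/W
  R_conv,out = 1/(hA) = 1/(28.0·13.1) = 0.002726 K/W
R_beech = ΣR − ΣR_known = 0.06345 − 0.05261 = 0.01084 K/W
L/(kA) = 0.01084 ⇒ k = 0.0213/(0.01084·13.1) = 0.150 W/m·K

k = 0.150 W/m·K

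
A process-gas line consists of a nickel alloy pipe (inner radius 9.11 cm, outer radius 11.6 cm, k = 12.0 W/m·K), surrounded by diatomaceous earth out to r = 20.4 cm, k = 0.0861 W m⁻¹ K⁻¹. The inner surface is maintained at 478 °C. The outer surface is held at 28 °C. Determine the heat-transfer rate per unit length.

Q' = 430 W/m

Treat each layer as a resistance in series:
  R'_nickel alloy = ln(0.116/0.0911)/(2πk) = 0.2416/(2π·12.0) = 0.003205 m·K/W
  R'_diatomaceous earth = ln(0.204/0.116)/(2πk) = 0.5645/(2π·0.0861) = 1.044 m·K/W
ΣR = 0.003205 + 1.044 = 1.047 m·K/W
Q' = ΔT/ΣR = (478 °C − 28 °C)/1.047 = 430 W/m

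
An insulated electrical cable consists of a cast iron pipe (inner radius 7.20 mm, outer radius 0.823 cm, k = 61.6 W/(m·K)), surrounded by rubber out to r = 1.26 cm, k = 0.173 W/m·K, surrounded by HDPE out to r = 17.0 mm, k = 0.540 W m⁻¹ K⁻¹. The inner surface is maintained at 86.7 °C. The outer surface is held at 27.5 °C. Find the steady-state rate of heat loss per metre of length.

Treat each layer as a resistance in series:
  R'_cast iron = ln(0.00823/0.00720)/(2πk) = 0.1337/(2π·61.6) = 3.455×10^-4 m·K/W
  R'_rubber = ln(0.0126/0.00823)/(2πk) = 0.4259/(2π·0.173) = 0.3918 m·K/W
  R'_HDPE = ln(0.0170/0.0126)/(2πk) = 0.2995/(2π·0.540) = 0.08828 m·K/W
ΣR = 3.455×10^-4 + 0.3918 + 0.08828 = 0.4804 m·K/W
Q' = ΔT/ΣR = (86.7 °C − 27.5 °C)/0.4804 = 123 W/m

Q' = 123 W/m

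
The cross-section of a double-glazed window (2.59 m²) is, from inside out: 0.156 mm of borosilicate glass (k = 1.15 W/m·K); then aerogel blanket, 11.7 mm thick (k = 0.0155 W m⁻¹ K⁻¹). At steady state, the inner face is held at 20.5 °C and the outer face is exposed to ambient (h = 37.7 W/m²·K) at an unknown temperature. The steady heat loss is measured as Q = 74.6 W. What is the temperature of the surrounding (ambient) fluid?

T_out = -2.01 °C

Sum the resistances:
  R_borosilicate glass = L/(kA) = 1.56×10^-4/(1.15·2.59) = 5.238×10^-5 K/W
  R_aerogel blanket = L/(kA) = 0.0117/(0.0155·2.59) = 0.2914 K/W
  R_conv,out = 1/(hA) = 1/(37.7·2.59) = 0.01024 K/W
ΣR = 0.3017 K/W
ΔT = Q·ΣR = 74.6 × 0.3017 = 22.51 K
Heat flows outward, so T_out = T_in − ΔT = 20.5 − 22.51 = -2.01 °C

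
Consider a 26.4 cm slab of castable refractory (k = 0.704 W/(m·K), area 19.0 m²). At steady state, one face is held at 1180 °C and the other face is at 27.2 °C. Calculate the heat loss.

Q = kA·ΔT/L = 0.704 × 19.0 × |1180 °C − 27.2 °C| / 0.264 = 58400 W

Q = 58400 W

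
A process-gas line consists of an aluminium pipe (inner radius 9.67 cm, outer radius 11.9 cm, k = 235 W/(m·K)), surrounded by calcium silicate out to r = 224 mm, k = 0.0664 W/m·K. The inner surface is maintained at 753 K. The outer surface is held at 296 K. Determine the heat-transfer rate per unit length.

Resistance network (inner→outer):
  R'_aluminium = ln(0.119/0.0967)/(2πk) = 0.2075/(2π·235) = 1.405×10^-4 m·K/W
  R'_calcium silicate = ln(0.224/0.119)/(2πk) = 0.6325/(2π·0.0664) = 1.516 m·K/W
ΣR = 1.405×10^-4 + 1.516 = 1.516 m·K/W
Q' = ΔT/ΣR = (753 K − 296 K)/1.516 = 301 W/m

Q' = 301 W/m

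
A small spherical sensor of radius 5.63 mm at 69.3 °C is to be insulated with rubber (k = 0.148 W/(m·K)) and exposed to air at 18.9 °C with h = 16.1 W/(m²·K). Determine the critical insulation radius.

For a sphere, r_cr = 2k_ins/h = 2·0.148/16.1 = 0.0184 m = 1.84 cm

r_cr = 1.84 cm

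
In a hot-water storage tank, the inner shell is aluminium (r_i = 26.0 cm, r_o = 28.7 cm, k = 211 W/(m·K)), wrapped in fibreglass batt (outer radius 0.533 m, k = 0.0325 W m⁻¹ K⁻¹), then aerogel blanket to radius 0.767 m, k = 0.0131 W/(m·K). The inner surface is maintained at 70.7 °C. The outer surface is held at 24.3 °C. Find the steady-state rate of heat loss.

Q = 6.26 W

Treat each layer as a resistance in series:
  R_aluminium = (1/0.260 − 1/0.287)/(4πk) = 0.3618/(4π·211) = 1.365×10^-4 K/W
  R_fibreglass batt = (1/0.287 − 1/0.533)/(4πk) = 1.608/(4π·0.0325) = 3.938 K/W
  R_aerogel blanket = (1/0.533 − 1/0.767)/(4πk) = 0.5724/(4π·0.0131) = 3.477 K/W
ΣR = 1.365×10^-4 + 3.938 + 3.477 = 7.415 K/W
Q = ΔT/ΣR = (70.7 °C − 24.3 °C)/7.415 = 6.26 W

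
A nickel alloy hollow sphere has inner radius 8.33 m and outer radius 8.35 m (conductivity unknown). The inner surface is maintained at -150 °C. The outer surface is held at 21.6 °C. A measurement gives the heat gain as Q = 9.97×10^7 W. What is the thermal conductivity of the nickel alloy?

k = 13.3 W/m·K

ΣR = ΔT/Q = |-150 − 21.6|/9.97×10^7 = 1.721×10^-6 K/W
(1/r₁−1/r₂)/(4πk) = 1.721×10^-6 ⇒ k = 2.875×10^-4/(4π·1.721×10^-6) = 13.3 W/m·K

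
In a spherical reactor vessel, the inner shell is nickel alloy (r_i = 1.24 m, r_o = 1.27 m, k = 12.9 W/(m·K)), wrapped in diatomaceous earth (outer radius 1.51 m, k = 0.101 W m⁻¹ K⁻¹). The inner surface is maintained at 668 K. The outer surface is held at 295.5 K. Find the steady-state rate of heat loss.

Series thermal resistances, inner to outer:
  R_nickel alloy = (1/1.24 − 1/1.27)/(4πk) = 0.01905/(4π·12.9) = 1.175×10^-4 K/W
  R_diatomaceous earth = (1/1.27 − 1/1.51)/(4πk) = 0.1251/(4π·0.101) = 0.09861 K/W
ΣR = 1.175×10^-4 + 0.09861 = 0.09873 K/W
Q = ΔT/ΣR = (668 K − 295.5 K)/0.09873 = 3770 W

Q = 3770 W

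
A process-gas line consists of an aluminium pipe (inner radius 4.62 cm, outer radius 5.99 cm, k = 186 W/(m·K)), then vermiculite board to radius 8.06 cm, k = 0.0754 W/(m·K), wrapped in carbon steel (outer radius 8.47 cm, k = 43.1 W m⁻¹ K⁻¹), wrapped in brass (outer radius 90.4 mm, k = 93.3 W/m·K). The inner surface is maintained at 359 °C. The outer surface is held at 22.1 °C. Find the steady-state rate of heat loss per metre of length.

Q' = 537 W/m

Treat each layer as a resistance in series:
  R'_aluminium = ln(0.0599/0.0462)/(2πk) = 0.2597/(2π·186) = 2.222×10^-4 m·K/W
  R'_vermiculite board = ln(0.0806/0.0599)/(2πk) = 0.2968/(2π·0.0754) = 0.6265 m·K/W
  R'_carbon steel = ln(0.0847/0.0806)/(2πk) = 0.04962/(2π·43.1) = 1.832×10^-4 m·K/W
  R'_brass = ln(0.0904/0.0847)/(2πk) = 0.06513/(2π·93.3) = 1.111×10^-4 m·K/W
ΣR = 2.222×10^-4 + 0.6265 + 1.832×10^-4 + 1.111×10^-4 = 0.6270 m·K/W
Q' = ΔT/ΣR = (359 °C − 22.1 °C)/0.6270 = 537 W/m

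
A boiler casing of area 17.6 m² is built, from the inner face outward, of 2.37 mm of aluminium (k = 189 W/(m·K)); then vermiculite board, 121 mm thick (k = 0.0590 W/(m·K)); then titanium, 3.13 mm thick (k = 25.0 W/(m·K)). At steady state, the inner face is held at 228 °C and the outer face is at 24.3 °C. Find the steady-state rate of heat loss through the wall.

Series thermal resistances, inner to outer:
  R_aluminium = L/(kA) = 0.00237/(189·17.6) = 7.125×10^-7 K/W
  R_vermiculite board = L/(kA) = 0.121/(0.0590·17.6) = 0.1165 K/W
  R_titanium = L/(kA) = 0.00313/(25.0·17.6) = 7.114×10^-6 K/W
ΣR = 7.125×10^-7 + 0.1165 + 7.114×10^-6 = 0.1165 K/W
Q = ΔT/ΣR = (228 °C − 24.3 °C)/0.1165 = 1750 W

Q = 1750 W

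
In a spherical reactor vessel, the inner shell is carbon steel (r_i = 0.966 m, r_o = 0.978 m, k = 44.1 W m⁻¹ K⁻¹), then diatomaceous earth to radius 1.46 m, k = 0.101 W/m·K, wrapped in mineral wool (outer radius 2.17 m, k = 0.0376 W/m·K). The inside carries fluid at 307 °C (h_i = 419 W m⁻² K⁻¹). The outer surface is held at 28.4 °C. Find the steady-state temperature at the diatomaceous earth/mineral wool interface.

T = 207 °C

Series thermal resistances, inner to outer:
  R_conv,in = 1/(4πr²h) = 1/(4π·0.966²·419) = 2.035×10^-4 K/W
  R_carbon steel = (1/0.966 − 1/0.978)/(4πk) = 0.01270/(4π·44.1) = 2.292×10^-5 K/W
  R_diatomaceous earth = (1/0.978 − 1/1.46)/(4πk) = 0.3376/(4π·0.101) = 0.2660 K/W
  R_mineral wool = (1/1.46 − 1/2.17)/(4πk) = 0.2241/(4π·0.0376) = 0.4743 K/W
ΣR = 2.035×10^-4 + 2.292×10^-5 + 0.2660 + 0.4743 = 0.7405 K/W
Q = ΔT/ΣR = (307 °C − 28.4 °C)/0.7405 = 376.2 W
From the inner boundary to the diatomaceous earth/mineral wool interface, ΣR_partial = 0.2662 K/W.
T_interface = T_in − Q·ΣR_partial = 307 °C − (376.2)(0.2662) = 207 °C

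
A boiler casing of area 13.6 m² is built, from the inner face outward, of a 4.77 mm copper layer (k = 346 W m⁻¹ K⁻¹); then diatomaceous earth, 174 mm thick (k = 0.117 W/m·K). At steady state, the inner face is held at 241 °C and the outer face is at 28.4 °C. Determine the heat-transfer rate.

Series thermal resistances, inner to outer:
  R_copper = L/(kA) = 0.00477/(346·13.6) = 1.014×10^-6 K/W
  R_diatomaceous earth = L/(kA) = 0.174/(0.117·13.6) = 0.1094 K/W
ΣR = 1.014×10^-6 + 0.1094 = 0.1094 K/W
Q = ΔT/ΣR = (241 °C − 28.4 °C)/0.1094 = 1940 W

Q = 1940 W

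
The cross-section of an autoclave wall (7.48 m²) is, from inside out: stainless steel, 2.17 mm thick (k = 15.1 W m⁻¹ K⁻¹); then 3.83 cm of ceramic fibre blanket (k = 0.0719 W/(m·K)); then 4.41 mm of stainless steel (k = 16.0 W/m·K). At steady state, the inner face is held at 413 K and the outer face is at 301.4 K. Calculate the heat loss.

Series thermal resistances, inner to outer:
  R_stainless steel = L/(kA) = 0.00217/(15.1·7.48) = 1.921×10^-5 K/W
  R_ceramic fibre blanket = L/(kA) = 0.0383/(0.0719·7.48) = 0.07121 K/W
  R_stainless steel = L/(kA) = 0.00441/(16.0·7.48) = 3.685×10^-5 K/W
ΣR = 1.921×10^-5 + 0.07121 + 3.685×10^-5 = 0.07127 K/W
Q = ΔT/ΣR = (413 K − 301.4 K)/0.07127 = 1570 W

Q = 1570 W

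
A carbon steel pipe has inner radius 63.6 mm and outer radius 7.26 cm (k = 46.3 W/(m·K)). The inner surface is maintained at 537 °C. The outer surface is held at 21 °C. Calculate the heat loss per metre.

Q' = 2πk·ΔT/ln(r₂/r₁) = 2π × 46.3 × 516 / ln(0.0726/0.0636) = 1.13×10^6 W/m

Q' = 1130 kW/m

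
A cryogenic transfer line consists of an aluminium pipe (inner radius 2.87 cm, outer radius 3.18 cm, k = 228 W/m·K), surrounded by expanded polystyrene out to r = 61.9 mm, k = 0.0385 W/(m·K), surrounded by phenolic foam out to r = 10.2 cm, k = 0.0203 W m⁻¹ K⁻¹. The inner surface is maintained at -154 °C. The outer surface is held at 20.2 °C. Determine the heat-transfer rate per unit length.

Treat each layer as a resistance in series:
  R'_aluminium = ln(0.0318/0.0287)/(2πk) = 0.1026/(2π·228) = 7.160×10^-5 m·K/W
  R'_expanded polystyrene = ln(0.0619/0.0318)/(2πk) = 0.6661/(2π·0.0385) = 2.753 m·K/W
  R'_phenolic foam = ln(0.102/0.0619)/(2πk) = 0.4995/(2π·0.0203) = 3.916 m·K/W
ΣR = 7.160×10^-5 + 2.753 + 3.916 = 6.669 m·K/W
Q' = ΔT/ΣR = (-154 °C − 20.2 °C)/6.669 = -26.1 W/m
(Negative Q' ⇒ heat flows inward; heat gain = 26.1 W/m.)

Q' = 26.1 W/m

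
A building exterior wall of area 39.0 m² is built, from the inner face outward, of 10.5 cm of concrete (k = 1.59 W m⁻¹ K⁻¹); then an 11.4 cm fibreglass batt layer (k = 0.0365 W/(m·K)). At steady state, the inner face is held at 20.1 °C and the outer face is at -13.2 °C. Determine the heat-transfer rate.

Q = 407 W

Series thermal resistances, inner to outer:
  R_concrete = L/(kA) = 0.105/(1.59·39.0) = 0.001693 K/W
  R_fibreglass batt = L/(kA) = 0.114/(0.0365·39.0) = 0.08008 K/W
ΣR = 0.001693 + 0.08008 = 0.08177 K/W
Q = ΔT/ΣR = (20.1 °C − -13.2 °C)/0.08177 = 407 W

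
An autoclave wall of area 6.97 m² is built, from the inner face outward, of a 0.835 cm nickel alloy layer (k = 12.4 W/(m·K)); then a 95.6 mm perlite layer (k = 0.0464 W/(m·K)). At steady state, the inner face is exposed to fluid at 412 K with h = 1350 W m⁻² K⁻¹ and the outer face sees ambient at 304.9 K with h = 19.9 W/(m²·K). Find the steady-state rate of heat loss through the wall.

Series thermal resistances, inner to outer:
  R_conv,in = 1/(hA) = 1/(1350·6.97) = 1.063×10^-4 K/W
  R_nickel alloy = L/(kA) = 0.00835/(12.4·6.97) = 9.661×10^-5 K/W
  R_perlite = L/(kA) = 0.0956/(0.0464·6.97) = 0.2956 K/W
  R_conv,out = 1/(hA) = 1/(19.9·6.97) = 0.007210 K/W
ΣR = 1.063×10^-4 + 9.661×10^-5 + 0.2956 + 0.007210 = 0.3030 K/W
Q = ΔT/ΣR = (412 K − 304.9 K)/0.3030 = 353 W

Q = 353 W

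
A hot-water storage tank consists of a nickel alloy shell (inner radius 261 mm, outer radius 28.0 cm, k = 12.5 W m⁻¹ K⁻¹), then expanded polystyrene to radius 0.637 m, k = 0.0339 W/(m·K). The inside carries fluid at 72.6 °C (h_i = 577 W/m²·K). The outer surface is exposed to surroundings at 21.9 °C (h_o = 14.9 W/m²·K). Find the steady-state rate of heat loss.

Q = 10.8 W

Resistance network (inner→outer):
  R_conv,in = 1/(4πr²h) = 1/(4π·0.261²·577) = 0.002025 K/W
  R_nickel alloy = (1/0.261 − 1/0.280)/(4πk) = 0.2600/(4π·12.5) = 0.001655 K/W
  R_expanded polystyrene = (1/0.280 − 1/0.637)/(4πk) = 2.002/(4π·0.0339) = 4.699 K/W
  R_conv,out = 1/(4πr²h) = 1/(4π·0.637²·14.9) = 0.01316 K/W
ΣR = 0.002025 + 0.001655 + 4.699 + 0.01316 = 4.716 K/W
Q = ΔT/ΣR = (72.6 °C − 21.9 °C)/4.716 = 10.8 W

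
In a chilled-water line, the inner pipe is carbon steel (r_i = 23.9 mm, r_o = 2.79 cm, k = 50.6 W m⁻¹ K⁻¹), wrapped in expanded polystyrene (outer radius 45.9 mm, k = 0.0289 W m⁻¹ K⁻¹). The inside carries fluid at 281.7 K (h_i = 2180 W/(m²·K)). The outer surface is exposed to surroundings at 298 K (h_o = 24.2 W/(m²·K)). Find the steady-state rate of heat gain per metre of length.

Q' = 5.64 W/m

Series thermal resistances, inner to outer:
  R'_conv,in = 1/(2πr h) = 1/(2π·0.0239·2180) = 0.003055 m·K/W
  R'_carbon steel = ln(0.0279/0.0239)/(2πk) = 0.1547/(2π·50.6) = 4.867×10^-4 m·K/W
  R'_expanded polystyrene = ln(0.0459/0.0279)/(2πk) = 0.4978/(2π·0.0289) = 2.742 m·K/W
  R'_conv,out = 1/(2πr h) = 1/(2π·0.0459·24.2) = 0.1433 m·K/W
ΣR = 0.003055 + 4.867×10^-4 + 2.742 + 0.1433 = 2.889 m·K/W
Q' = ΔT/ΣR = (281.7 K − 298 K)/2.889 = -5.64 W/m
(Negative Q' ⇒ heat flows inward; heat gain = 5.64 W/m.)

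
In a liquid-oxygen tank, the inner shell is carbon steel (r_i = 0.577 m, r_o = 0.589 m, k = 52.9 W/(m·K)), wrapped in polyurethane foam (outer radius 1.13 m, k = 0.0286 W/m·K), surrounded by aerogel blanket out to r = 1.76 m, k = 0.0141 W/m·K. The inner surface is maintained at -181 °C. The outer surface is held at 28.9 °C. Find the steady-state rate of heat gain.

Q = 51.8 W

Series thermal resistances, inner to outer:
  R_carbon steel = (1/0.577 − 1/0.589)/(4πk) = 0.03531/(4π·52.9) = 5.312×10^-5 K/W
  R_polyurethane foam = (1/0.589 − 1/1.13)/(4πk) = 0.8128/(4π·0.0286) = 2.262 K/W
  R_aerogel blanket = (1/1.13 − 1/1.76)/(4πk) = 0.3168/(4π·0.0141) = 1.788 K/W
ΣR = 5.312×10^-5 + 2.262 + 1.788 = 4.050 K/W
Q = ΔT/ΣR = (-181 °C − 28.9 °C)/4.050 = -51.8 W
(Negative Q ⇒ heat flows inward; heat gain = 51.8 W.)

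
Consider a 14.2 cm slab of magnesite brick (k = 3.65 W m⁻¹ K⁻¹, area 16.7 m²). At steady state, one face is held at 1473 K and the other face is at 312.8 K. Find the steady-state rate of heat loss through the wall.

Q = 498 kW

Q = kA·ΔT/L = 3.65 × 16.7 × |1473 K − 312.8 K| / 0.142 = 4.98×10^5 W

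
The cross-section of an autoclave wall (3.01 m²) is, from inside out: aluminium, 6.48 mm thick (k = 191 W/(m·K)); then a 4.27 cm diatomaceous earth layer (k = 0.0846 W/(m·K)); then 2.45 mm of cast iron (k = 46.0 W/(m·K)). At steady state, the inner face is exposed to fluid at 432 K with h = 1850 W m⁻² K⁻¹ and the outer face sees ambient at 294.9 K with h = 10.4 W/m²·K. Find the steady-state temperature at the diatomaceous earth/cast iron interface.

Resistance network (inner→outer):
  R_conv,in = 1/(hA) = 1/(1850·3.01) = 1.796×10^-4 K/W
  R_aluminium = L/(kA) = 0.00648/(191·3.01) = 1.127×10^-5 K/W
  R_diatomaceous earth = L/(kA) = 0.0427/(0.0846·3.01) = 0.1677 K/W
  R_cast iron = L/(kA) = 0.00245/(46.0·3.01) = 1.769×10^-5 K/W
  R_conv,out = 1/(hA) = 1/(10.4·3.01) = 0.03194 K/W
ΣR = 1.796×10^-4 + 1.127×10^-5 + 0.1677 + 1.769×10^-5 + 0.03194 = 0.1998 K/W
Q = ΔT/ΣR = (432 K − 294.9 K)/0.1998 = 686.2 W
From the inner boundary to the diatomaceous earth/cast iron interface, ΣR_partial = 0.1679 K/W.
T_interface = T_in − Q·ΣR_partial = 432 K − (686.2)(0.1679) = 316.8 K

T = 316.8 K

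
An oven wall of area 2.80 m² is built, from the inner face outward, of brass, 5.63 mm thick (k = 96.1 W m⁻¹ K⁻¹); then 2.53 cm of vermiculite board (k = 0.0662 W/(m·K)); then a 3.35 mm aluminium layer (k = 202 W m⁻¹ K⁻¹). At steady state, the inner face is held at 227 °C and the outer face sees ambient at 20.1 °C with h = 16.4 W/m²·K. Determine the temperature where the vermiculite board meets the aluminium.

Resistance network (inner→outer):
  R_brass = L/(kA) = 0.00563/(96.1·2.80) = 2.092×10^-5 K/W
  R_vermiculite board = L/(kA) = 0.0253/(0.0662·2.80) = 0.1365 K/W
  R_aluminium = L/(kA) = 0.00335/(202·2.80) = 5.923×10^-6 K/W
  R_conv,out = 1/(hA) = 1/(16.4·2.80) = 0.02178 K/W
ΣR = 2.092×10^-5 + 0.1365 + 5.923×10^-6 + 0.02178 = 0.1583 K/W
Q = ΔT/ΣR = (227 °C − 20.1 °C)/0.1583 = 1307 W
From the inner boundary to the vermiculite board/aluminium interface, ΣR_partial = 0.1365 K/W.
T_interface = T_in − Q·ΣR_partial = 227 °C − (1307)(0.1365) = 48.6 °C

T = 48.6 °C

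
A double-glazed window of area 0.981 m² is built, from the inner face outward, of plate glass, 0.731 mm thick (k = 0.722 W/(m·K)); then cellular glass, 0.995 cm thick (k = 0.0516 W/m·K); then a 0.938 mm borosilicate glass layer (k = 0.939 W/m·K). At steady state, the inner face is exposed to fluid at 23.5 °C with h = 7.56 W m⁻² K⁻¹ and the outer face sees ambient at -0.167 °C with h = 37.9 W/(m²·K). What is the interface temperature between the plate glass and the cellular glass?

Resistance network (inner→outer):
  R_conv,in = 1/(hA) = 1/(7.56·0.981) = 0.1348 K/W
  R_plate glass = L/(kA) = 7.31×10^-4/(0.722·0.981) = 0.001032 K/W
  R_cellular glass = L/(kA) = 0.00995/(0.0516·0.981) = 0.1966 K/W
  R_borosilicate glass = L/(kA) = 9.38×10^-4/(0.939·0.981) = 0.001018 K/W
  R_conv,out = 1/(hA) = 1/(37.9·0.981) = 0.02690 K/W
ΣR = 0.1348 + 0.001032 + 0.1966 + 0.001018 + 0.02690 = 0.3604 K/W
Q = ΔT/ΣR = (23.5 °C − -0.167 °C)/0.3604 = 65.67 W
From the inner boundary to the plate glass/cellular glass interface, ΣR_partial = 0.1358 K/W.
T_interface = T_in − Q·ΣR_partial = 23.5 °C − (65.67)(0.1358) = 14.6 °C

T = 14.6 °C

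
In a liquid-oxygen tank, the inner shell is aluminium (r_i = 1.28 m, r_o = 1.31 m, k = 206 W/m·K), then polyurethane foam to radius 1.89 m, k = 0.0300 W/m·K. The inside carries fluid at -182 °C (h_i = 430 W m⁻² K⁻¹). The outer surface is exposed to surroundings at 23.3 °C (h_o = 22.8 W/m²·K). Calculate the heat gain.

Q = 330 W

Resistance network (inner→outer):
  R_conv,in = 1/(4πr²h) = 1/(4π·1.28²·430) = 1.130×10^-4 K/W
  R_aluminium = (1/1.28 − 1/1.31)/(4πk) = 0.01789/(4π·206) = 6.911×10^-6 K/W
  R_polyurethane foam = (1/1.31 − 1/1.89)/(4πk) = 0.2343/(4π·0.0300) = 0.6214 K/W
  R_conv,out = 1/(4πr²h) = 1/(4π·1.89²·22.8) = 9.771×10^-4 K/W
ΣR = 1.130×10^-4 + 6.911×10^-6 + 0.6214 + 9.771×10^-4 = 0.6225 K/W
Q = ΔT/ΣR = (-182 °C − 23.3 °C)/0.6225 = -330 W
(Negative Q ⇒ heat flows inward; heat gain = 330 W.)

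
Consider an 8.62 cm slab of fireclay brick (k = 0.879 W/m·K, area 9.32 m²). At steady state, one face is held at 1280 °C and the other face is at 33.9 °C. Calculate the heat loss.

Q = kA·ΔT/L = 0.879 × 9.32 × |1280 °C − 33.9 °C| / 0.0862 = 1.18×10^5 W

Q = 118 kW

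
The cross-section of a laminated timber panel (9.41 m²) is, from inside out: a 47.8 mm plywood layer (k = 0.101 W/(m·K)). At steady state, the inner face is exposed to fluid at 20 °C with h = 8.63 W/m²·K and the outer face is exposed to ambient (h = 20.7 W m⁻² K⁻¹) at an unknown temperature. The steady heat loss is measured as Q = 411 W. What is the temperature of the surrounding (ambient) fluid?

T_out = -7.84 °C

Series resistances:
  R_conv,in = 1/(hA) = 1/(8.63·9.41) = 0.01231 K/W
  R_plywood = L/(kA) = 0.0478/(0.101·9.41) = 0.05029 K/W
  R_conv,out = 1/(hA) = 1/(20.7·9.41) = 0.005134 K/W
ΣR = 0.06774 K/W
ΔT = Q·ΣR = 411 × 0.06774 = 27.84 K
Heat flows outward, so T_out = T_in − ΔT = 20 − 27.84 = -7.84 °C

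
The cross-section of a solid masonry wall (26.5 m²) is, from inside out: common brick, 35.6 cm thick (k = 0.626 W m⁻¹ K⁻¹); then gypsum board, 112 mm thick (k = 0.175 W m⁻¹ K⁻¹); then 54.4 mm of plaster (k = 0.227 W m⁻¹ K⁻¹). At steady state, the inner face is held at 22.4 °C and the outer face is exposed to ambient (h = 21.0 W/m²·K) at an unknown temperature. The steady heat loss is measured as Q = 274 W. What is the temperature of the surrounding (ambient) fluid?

T_out = 6.93 °C

Series resistances:
  R_common brick = L/(kA) = 0.356/(0.626·26.5) = 0.02146 K/W
  R_gypsum board = L/(kA) = 0.112/(0.175·26.5) = 0.02415 K/W
  R_plaster = L/(kA) = 0.0544/(0.227·26.5) = 0.009043 K/W
  R_conv,out = 1/(hA) = 1/(21.0·26.5) = 0.001797 K/W
ΣR = 0.05645 K/W
ΔT = Q·ΣR = 274 × 0.05645 = 15.47 K
Heat flows outward, so T_out = T_in − ΔT = 22.4 − 15.47 = 6.93 °C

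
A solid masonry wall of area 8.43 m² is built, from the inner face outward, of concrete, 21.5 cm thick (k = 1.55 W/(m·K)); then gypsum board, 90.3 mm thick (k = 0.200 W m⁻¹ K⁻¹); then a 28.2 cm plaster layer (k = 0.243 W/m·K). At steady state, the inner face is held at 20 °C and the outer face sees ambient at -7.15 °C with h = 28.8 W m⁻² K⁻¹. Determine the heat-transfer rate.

Resistance network (inner→outer):
  R_concrete = L/(kA) = 0.215/(1.55·8.43) = 0.01645 K/W
  R_gypsum board = L/(kA) = 0.0903/(0.200·8.43) = 0.05356 K/W
  R_plaster = L/(kA) = 0.282/(0.243·8.43) = 0.1377 K/W
  R_conv,out = 1/(hA) = 1/(28.8·8.43) = 0.004119 K/W
ΣR = 0.01645 + 0.05356 + 0.1377 + 0.004119 = 0.2118 K/W
Q = ΔT/ΣR = (20 °C − -7.15 °C)/0.2118 = 128 W

Q = 128 W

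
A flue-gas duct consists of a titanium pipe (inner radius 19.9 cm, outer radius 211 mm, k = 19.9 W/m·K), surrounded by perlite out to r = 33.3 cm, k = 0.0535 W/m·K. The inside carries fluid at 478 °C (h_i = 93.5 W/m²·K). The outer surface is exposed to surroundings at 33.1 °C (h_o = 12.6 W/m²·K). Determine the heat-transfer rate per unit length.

Q' = 317 W/m

Series thermal resistances, inner to outer:
  R'_conv,in = 1/(2πr h) = 1/(2π·0.199·93.5) = 0.008554 m·K/W
  R'_titanium = ln(0.211/0.199)/(2πk) = 0.05855/(2π·19.9) = 4.683×10^-4 m·K/W
  R'_perlite = ln(0.333/0.211)/(2πk) = 0.4563/(2π·0.0535) = 1.357 m·K/W
  R'_conv,out = 1/(2πr h) = 1/(2π·0.333·12.6) = 0.03793 m·K/W
ΣR = 0.008554 + 4.683×10^-4 + 1.357 + 0.03793 = 1.404 m·K/W
Q' = ΔT/ΣR = (478 °C − 33.1 °C)/1.404 = 317 W/m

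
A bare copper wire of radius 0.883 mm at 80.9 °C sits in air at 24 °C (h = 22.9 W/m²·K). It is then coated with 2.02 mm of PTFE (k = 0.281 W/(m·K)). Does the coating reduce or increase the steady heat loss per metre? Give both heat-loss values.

Critical radius for a cylinder: r_cr = k/h = 0.0123 m = 1.23 cm.
Outer radius after coating: r₂ = 8.83×10^-4 + 0.00202 = 0.002903 m.
Since r₁ < r_cr and r₂ ≤ r_cr, the coating moves toward the maximum at r_cr — heat loss rises.
Bare: R = 1/(2πr₁h) = 7.871 m·K/W; Q = 56.9/7.871 = 7.23 W/m.
Coated: R = R_cond + R_conv = 3.068 m·K/W; Q = 56.9/3.068 = 18.5 W/m.

increases: 7.23 → 18.5 W/m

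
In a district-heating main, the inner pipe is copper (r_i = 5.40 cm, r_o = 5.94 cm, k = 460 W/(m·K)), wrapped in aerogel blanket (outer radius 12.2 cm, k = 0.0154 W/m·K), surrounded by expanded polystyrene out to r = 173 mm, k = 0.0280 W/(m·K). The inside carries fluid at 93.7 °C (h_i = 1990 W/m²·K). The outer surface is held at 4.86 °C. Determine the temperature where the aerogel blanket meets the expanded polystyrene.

Treat each layer as a resistance in series:
  R'_conv,in = 1/(2πr h) = 1/(2π·0.0540·1990) = 0.001481 m·K/W
  R'_copper = ln(0.0594/0.0540)/(2πk) = 0.09531/(2π·460) = 3.298×10^-5 m·K/W
  R'_aerogel blanket = ln(0.122/0.0594)/(2πk) = 0.7197/(2π·0.0154) = 7.438 m·K/W
  R'_expanded polystyrene = ln(0.173/0.122)/(2πk) = 0.3493/(2π·0.0280) = 1.985 m·K/W
ΣR = 0.001481 + 3.298×10^-5 + 7.438 + 1.985 = 9.425 m·K/W
Q' = ΔT/ΣR = (93.7 °C − 4.86 °C)/9.425 = 9.426 W/m
From the inner boundary to the aerogel blanket/expanded polystyrene interface, ΣR_partial = 7.440 m·K/W.
T_interface = T_in − Q'·ΣR_partial = 93.7 °C − (9.426)(7.440) = 23.6 °C

T = 23.6 °C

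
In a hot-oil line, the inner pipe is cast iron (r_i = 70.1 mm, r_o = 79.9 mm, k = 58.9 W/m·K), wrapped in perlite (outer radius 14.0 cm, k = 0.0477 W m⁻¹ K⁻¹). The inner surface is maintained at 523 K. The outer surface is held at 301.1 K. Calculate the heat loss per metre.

Q' = 119 W/m

Series thermal resistances, inner to outer:
  R'_cast iron = ln(0.0799/0.0701)/(2πk) = 0.1309/(2π·58.9) = 3.536×10^-4 m·K/W
  R'_perlite = ln(0.140/0.0799)/(2πk) = 0.5609/(2π·0.0477) = 1.871 m·K/W
ΣR = 3.536×10^-4 + 1.871 = 1.871 m·K/W
Q' = ΔT/ΣR = (523 K − 301.1 K)/1.871 = 119 W/m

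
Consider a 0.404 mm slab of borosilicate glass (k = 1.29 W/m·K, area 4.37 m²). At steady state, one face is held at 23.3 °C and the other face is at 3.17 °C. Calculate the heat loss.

Q = kA·ΔT/L = 1.29 × 4.37 × |23.3 °C − 3.17 °C| / 4.04×10^-4 = 2.81×10^5 W

Q = 2.81×10^5 W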